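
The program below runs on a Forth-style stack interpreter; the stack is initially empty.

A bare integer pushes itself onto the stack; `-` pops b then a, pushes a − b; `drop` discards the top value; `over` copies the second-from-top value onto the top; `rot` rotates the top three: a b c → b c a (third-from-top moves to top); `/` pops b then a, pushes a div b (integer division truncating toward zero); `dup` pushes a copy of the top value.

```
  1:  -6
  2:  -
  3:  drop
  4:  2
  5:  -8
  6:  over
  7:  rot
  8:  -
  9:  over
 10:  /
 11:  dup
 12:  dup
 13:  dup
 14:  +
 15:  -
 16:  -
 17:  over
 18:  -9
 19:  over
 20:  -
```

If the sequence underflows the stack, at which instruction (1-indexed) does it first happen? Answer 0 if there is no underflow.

-6 → -6
-  — needs 2 operands, stack has 1 → underflow

2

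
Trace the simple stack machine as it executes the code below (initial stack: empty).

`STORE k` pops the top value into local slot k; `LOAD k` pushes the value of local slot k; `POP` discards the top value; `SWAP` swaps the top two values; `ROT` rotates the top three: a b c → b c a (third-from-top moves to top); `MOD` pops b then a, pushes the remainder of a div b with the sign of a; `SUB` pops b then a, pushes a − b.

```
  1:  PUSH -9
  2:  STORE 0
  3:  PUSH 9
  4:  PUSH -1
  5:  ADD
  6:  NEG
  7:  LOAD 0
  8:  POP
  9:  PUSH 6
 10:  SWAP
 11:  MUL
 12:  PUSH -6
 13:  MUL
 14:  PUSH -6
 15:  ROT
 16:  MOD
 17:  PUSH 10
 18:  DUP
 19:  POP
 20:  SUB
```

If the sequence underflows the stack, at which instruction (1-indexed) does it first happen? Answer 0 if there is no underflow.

PUSH -9 → -9
STORE 0 → (empty)
PUSH 9  → 9
PUSH -1 → 9 -1
ADD     → 8
NEG     → -8
LOAD 0  → -8 -9
POP     → -8
PUSH 6  → -8 6
SWAP    → 6 -8
MUL     → -48
PUSH -6 → -48 -6
MUL     → 288
PUSH -6 → 288 -6
ROT  — needs 3 operands, stack has 2 → underflow

15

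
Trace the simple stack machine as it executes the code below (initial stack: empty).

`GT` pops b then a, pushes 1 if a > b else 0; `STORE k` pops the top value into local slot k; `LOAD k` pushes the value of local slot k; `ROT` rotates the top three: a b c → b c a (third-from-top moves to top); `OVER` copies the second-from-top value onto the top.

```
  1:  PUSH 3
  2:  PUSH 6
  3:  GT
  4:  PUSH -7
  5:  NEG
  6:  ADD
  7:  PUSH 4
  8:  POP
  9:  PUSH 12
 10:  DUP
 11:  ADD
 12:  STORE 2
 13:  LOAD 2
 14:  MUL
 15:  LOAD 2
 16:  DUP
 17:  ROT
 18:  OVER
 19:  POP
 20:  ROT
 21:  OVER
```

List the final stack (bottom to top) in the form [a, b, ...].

[24, 168, 24, 168]

PUSH 3  → [3]
PUSH 6  → [3, 6]
GT      → [0]
PUSH -7 → [0, -7]
NEG     → [0, 7]
ADD     → [7]
PUSH 4  → [7, 4]
POP     → [7]
PUSH 12 → [7, 12]
DUP     → [7, 12, 12]
ADD     → [7, 24]
STORE 2 → [7]
LOAD 2  → [7, 24]
MUL     → [168]
LOAD 2  → [168, 24]
DUP     → [168, 24, 24]
ROT     → [24, 24, 168]
OVER    → [24, 24, 168, 24]
POP     → [24, 24, 168]
ROT     → [24, 168, 24]
OVER    → [24, 168, 24, 168]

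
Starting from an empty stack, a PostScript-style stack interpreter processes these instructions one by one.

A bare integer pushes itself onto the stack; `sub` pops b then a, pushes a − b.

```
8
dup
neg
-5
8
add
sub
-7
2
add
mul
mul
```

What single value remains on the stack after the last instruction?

8    8
dup  8 8
neg  8 -8
-5   8 -8 -5
8    8 -8 -5 8
add  8 -8 3
sub  8 -11
-7   8 -11 -7
2    8 -11 -7 2
add  8 -11 -5
mul  8 55
mul  440

440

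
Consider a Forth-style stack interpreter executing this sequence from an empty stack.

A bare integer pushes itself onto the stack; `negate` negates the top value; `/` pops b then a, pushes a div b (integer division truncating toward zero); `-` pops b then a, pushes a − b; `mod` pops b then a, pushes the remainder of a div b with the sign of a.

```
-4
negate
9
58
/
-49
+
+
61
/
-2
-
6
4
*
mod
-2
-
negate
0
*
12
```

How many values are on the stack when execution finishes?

-4     -> [-4]
negate -> [4]
9      -> [4, 9]
58     -> [4, 9, 58]
/      -> [4, 0]
-49    -> [4, 0, -49]
+      -> [4, -49]
+      -> [-45]
61     -> [-45, 61]
/      -> [0]
-2     -> [0, -2]
-      -> [2]
6      -> [2, 6]
4      -> [2, 6, 4]
*      -> [2, 24]
mod    -> [2]
-2     -> [2, -2]
-      -> [4]
negate -> [-4]
0      -> [-4, 0]
*      -> [0]
12     -> [0, 12]

2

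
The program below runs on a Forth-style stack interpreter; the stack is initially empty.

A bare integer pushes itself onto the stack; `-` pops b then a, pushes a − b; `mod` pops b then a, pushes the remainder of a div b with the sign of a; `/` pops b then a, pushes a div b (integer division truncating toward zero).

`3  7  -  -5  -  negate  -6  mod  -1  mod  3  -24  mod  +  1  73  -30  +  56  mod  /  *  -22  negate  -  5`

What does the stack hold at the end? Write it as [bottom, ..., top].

3      → 3
7      → 3 7
-      → -4
-5     → -4 -5
-      → 1
negate → -1
-6     → -1 -6
mod    → -1
-1     → -1 -1
mod    → 0
3      → 0 3
-24    → 0 3 -24
mod    → 0 3
+      → 3
1      → 3 1
73     → 3 1 73
-30    → 3 1 73 -30
+      → 3 1 43
56     → 3 1 43 56
mod    → 3 1 43
/      → 3 0
*      → 0
-22    → 0 -22
negate → 0 22
-      → -22
5      → -22 5

[-22, 5]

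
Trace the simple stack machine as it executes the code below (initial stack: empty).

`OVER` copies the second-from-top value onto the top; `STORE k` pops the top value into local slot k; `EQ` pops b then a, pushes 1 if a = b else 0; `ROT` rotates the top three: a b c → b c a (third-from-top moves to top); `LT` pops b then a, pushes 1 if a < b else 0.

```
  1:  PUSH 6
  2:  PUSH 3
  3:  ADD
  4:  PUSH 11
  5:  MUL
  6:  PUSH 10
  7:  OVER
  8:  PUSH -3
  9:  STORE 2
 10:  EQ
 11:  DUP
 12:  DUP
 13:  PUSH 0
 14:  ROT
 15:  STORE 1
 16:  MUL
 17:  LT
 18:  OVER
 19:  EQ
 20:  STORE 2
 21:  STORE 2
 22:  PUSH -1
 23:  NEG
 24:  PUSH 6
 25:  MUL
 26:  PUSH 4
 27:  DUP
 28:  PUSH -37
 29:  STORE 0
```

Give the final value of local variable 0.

PUSH 6   : [6]
PUSH 3   : [6, 3]
ADD      : [9]
PUSH 11  : [9, 11]
MUL      : [99]
PUSH 10  : [99, 10]
OVER     : [99, 10, 99]
PUSH -3  : [99, 10, 99, -3]
STORE 2  : [99, 10, 99]
EQ       : [99, 0]
DUP      : [99, 0, 0]
DUP      : [99, 0, 0, 0]
PUSH 0   : [99, 0, 0, 0, 0]
ROT      : [99, 0, 0, 0, 0]
STORE 1  : [99, 0, 0, 0]
MUL      : [99, 0, 0]
LT       : [99, 0]
OVER     : [99, 0, 99]
EQ       : [99, 0]
STORE 2  : [99]
STORE 2  : []
PUSH -1  : [-1]
NEG      : [1]
PUSH 6   : [1, 6]
MUL      : [6]
PUSH 4   : [6, 4]
DUP      : [6, 4, 4]
PUSH -37 : [6, 4, 4, -37]
STORE 0  : [6, 4, 4]

-37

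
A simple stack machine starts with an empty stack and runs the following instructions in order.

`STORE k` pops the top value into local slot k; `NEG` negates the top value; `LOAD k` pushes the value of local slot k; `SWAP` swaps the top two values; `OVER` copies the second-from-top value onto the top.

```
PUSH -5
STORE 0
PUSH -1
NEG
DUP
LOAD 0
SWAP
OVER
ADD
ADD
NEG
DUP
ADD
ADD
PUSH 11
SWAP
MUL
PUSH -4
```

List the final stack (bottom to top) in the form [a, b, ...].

PUSH -5  -5
STORE 0  (empty)
PUSH -1  -1
NEG      1
DUP      1 1
LOAD 0   1 1 -5
SWAP     1 -5 1
OVER     1 -5 1 -5
ADD      1 -5 -4
ADD      1 -9
NEG      1 9
DUP      1 9 9
ADD      1 18
ADD      19
PUSH 11  19 11
SWAP     11 19
MUL      209
PUSH -4  209 -4

[209, -4]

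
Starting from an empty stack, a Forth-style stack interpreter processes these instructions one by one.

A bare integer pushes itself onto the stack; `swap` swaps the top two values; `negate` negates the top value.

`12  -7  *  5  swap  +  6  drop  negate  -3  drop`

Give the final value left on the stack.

79

12     -> 12
-7     -> 12 -7
*      -> -84
5      -> -84 5
swap   -> 5 -84
+      -> -79
6      -> -79 6
drop   -> -79
negate -> 79
-3     -> 79 -3
drop   -> 79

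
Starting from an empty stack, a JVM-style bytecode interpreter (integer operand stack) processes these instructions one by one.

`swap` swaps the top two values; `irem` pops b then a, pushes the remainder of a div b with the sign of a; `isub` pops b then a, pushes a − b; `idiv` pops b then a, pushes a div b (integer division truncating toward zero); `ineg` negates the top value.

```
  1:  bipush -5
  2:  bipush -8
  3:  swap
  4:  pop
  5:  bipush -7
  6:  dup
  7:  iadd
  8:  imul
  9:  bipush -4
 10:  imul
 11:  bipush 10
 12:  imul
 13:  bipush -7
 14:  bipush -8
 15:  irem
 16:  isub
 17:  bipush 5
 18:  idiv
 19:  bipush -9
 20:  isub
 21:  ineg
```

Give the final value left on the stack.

bipush -5 → -5
bipush -8 → -5 -8
swap      → -8 -5
pop       → -8
bipush -7 → -8 -7
dup       → -8 -7 -7
iadd      → -8 -14
imul      → 112
bipush -4 → 112 -4
imul      → -448
bipush 10 → -448 10
imul      → -4480
bipush -7 → -4480 -7
bipush -8 → -4480 -7 -8
irem      → -4480 -7
isub      → -4473
bipush 5  → -4473 5
idiv      → -894
bipush -9 → -894 -9
isub      → -885
ineg      → 885

885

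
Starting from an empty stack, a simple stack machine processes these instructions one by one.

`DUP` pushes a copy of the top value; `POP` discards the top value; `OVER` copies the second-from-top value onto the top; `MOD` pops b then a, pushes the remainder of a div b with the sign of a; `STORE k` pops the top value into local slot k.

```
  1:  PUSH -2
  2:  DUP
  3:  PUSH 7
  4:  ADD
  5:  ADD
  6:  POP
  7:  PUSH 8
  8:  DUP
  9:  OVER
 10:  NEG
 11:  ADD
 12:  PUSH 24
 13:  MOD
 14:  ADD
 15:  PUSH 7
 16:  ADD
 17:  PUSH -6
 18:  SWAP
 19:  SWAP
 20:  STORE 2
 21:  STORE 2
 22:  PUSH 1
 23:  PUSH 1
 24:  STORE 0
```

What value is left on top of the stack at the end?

1

PUSH -2 -> [-2]
DUP     -> [-2, -2]
PUSH 7  -> [-2, -2, 7]
ADD     -> [-2, 5]
ADD     -> [3]
POP     -> []
PUSH 8  -> [8]
DUP     -> [8, 8]
OVER    -> [8, 8, 8]
NEG     -> [8, 8, -8]
ADD     -> [8, 0]
PUSH 24 -> [8, 0, 24]
MOD     -> [8, 0]
ADD     -> [8]
PUSH 7  -> [8, 7]
ADD     -> [15]
PUSH -6 -> [15, -6]
SWAP    -> [-6, 15]
SWAP    -> [15, -6]
STORE 2 -> [15]
STORE 2 -> []
PUSH 1  -> [1]
PUSH 1  -> [1, 1]
STORE 0 -> [1]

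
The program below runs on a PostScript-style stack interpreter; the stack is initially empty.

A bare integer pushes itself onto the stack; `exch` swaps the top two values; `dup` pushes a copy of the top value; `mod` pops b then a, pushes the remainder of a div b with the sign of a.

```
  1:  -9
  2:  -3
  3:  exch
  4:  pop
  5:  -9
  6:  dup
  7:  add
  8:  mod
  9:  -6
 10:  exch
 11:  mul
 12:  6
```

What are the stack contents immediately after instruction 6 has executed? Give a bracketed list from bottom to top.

[-3, -9, -9]

-9   : -9
-3   : -9 -3
exch : -3 -9
pop  : -3
-9   : -3 -9
dup  : -3 -9 -9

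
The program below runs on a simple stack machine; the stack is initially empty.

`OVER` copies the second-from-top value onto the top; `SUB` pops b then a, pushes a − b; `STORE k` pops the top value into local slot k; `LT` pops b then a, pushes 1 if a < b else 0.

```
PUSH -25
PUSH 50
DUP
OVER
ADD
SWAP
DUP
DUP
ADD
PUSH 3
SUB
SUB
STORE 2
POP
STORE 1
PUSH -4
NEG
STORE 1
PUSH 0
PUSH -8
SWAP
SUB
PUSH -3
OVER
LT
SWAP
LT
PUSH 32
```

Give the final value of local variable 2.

PUSH -25  [-25]
PUSH 50   [-25, 50]
DUP       [-25, 50, 50]
OVER      [-25, 50, 50, 50]
ADD       [-25, 50, 100]
SWAP      [-25, 100, 50]
DUP       [-25, 100, 50, 50]
DUP       [-25, 100, 50, 50, 50]
ADD       [-25, 100, 50, 100]
PUSH 3    [-25, 100, 50, 100, 3]
SUB       [-25, 100, 50, 97]
SUB       [-25, 100, -47]
STORE 2   [-25, 100]
POP       [-25]
STORE 1   []
PUSH -4   [-4]
NEG       [4]
STORE 1   []
PUSH 0    [0]
PUSH -8   [0, -8]
SWAP      [-8, 0]
SUB       [-8]
PUSH -3   [-8, -3]
OVER      [-8, -3, -8]
LT        [-8, 0]
SWAP      [0, -8]
LT        [0]
PUSH 32   [0, 32]

-47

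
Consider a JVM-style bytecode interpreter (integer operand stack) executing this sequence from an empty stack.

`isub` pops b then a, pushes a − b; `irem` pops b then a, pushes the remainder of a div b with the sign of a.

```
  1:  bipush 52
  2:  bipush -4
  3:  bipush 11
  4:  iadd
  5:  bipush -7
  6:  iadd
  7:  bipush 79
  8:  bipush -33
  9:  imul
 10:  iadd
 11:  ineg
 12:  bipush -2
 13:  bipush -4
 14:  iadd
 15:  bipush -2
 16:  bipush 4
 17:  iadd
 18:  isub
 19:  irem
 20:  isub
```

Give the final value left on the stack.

45

bipush 52  -> [52]
bipush -4  -> [52, -4]
bipush 11  -> [52, -4, 11]
iadd       -> [52, 7]
bipush -7  -> [52, 7, -7]
iadd       -> [52, 0]
bipush 79  -> [52, 0, 79]
bipush -33 -> [52, 0, 79, -33]
imul       -> [52, 0, -2607]
iadd       -> [52, -2607]
ineg       -> [52, 2607]
bipush -2  -> [52, 2607, -2]
bipush -4  -> [52, 2607, -2, -4]
iadd       -> [52, 2607, -6]
bipush -2  -> [52, 2607, -6, -2]
bipush 4   -> [52, 2607, -6, -2, 4]
iadd       -> [52, 2607, -6, 2]
isub       -> [52, 2607, -8]
irem       -> [52, 7]
isub       -> [45]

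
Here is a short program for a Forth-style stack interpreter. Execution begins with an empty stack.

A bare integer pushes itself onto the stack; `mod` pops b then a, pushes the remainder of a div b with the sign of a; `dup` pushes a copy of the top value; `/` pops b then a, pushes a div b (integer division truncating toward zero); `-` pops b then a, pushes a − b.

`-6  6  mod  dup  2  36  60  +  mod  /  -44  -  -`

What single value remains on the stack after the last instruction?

-6  -> -6
6   -> -6 6
mod -> 0
dup -> 0 0
2   -> 0 0 2
36  -> 0 0 2 36
60  -> 0 0 2 36 60
+   -> 0 0 2 96
mod -> 0 0 2
/   -> 0 0
-44 -> 0 0 -44
-   -> 0 44
-   -> -44

-44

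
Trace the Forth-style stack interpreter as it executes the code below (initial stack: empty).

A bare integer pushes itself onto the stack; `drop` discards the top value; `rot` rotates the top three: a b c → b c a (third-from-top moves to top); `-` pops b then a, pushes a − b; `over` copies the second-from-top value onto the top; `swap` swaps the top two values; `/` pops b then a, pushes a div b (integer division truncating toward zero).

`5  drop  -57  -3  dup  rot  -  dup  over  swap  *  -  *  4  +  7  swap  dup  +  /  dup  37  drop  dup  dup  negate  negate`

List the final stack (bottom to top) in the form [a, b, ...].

5      -> [5]
drop   -> []
-57    -> [-57]
-3     -> [-57, -3]
dup    -> [-57, -3, -3]
rot    -> [-3, -3, -57]
-      -> [-3, 54]
dup    -> [-3, 54, 54]
over   -> [-3, 54, 54, 54]
swap   -> [-3, 54, 54, 54]
*      -> [-3, 54, 2916]
-      -> [-3, -2862]
*      -> [8586]
4      -> [8586, 4]
+      -> [8590]
7      -> [8590, 7]
swap   -> [7, 8590]
dup    -> [7, 8590, 8590]
+      -> [7, 17180]
/      -> [0]
dup    -> [0, 0]
37     -> [0, 0, 37]
drop   -> [0, 0]
dup    -> [0, 0, 0]
dup    -> [0, 0, 0, 0]
negate -> [0, 0, 0, 0]
negate -> [0, 0, 0, 0]

[0, 0, 0, 0]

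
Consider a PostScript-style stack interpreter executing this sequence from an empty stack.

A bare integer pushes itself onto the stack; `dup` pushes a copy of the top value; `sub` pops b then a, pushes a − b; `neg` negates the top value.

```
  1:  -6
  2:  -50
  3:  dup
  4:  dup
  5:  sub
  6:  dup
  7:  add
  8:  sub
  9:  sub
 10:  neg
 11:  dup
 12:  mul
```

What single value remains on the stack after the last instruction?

1936

-6  → [-6]
-50 → [-6, -50]
dup → [-6, -50, -50]
dup → [-6, -50, -50, -50]
sub → [-6, -50, 0]
dup → [-6, -50, 0, 0]
add → [-6, -50, 0]
sub → [-6, -50]
sub → [44]
neg → [-44]
dup → [-44, -44]
mul → [1936]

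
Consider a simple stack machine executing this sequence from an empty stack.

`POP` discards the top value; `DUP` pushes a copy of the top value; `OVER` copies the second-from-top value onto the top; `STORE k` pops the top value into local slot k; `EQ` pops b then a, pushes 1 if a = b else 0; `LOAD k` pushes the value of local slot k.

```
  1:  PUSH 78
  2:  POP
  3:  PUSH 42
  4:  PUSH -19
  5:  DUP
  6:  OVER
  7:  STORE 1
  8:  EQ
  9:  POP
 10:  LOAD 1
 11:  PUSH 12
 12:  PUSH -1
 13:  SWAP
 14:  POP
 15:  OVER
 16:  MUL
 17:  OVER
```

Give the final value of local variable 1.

-19

PUSH 78  → 78
POP      → (empty)
PUSH 42  → 42
PUSH -19 → 42 -19
DUP      → 42 -19 -19
OVER     → 42 -19 -19 -19
STORE 1  → 42 -19 -19
EQ       → 42 1
POP      → 42
LOAD 1   → 42 -19
PUSH 12  → 42 -19 12
PUSH -1  → 42 -19 12 -1
SWAP     → 42 -19 -1 12
POP      → 42 -19 -1
OVER     → 42 -19 -1 -19
MUL      → 42 -19 19
OVER     → 42 -19 19 -19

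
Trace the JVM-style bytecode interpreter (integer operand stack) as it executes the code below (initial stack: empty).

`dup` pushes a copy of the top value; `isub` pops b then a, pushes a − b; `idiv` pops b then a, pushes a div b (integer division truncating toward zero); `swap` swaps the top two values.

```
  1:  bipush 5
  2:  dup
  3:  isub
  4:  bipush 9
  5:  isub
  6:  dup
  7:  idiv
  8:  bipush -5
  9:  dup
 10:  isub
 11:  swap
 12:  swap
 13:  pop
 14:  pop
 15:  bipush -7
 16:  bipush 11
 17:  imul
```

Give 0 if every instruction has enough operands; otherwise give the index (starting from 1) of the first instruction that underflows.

0

bipush 5  -> [5]
dup       -> [5, 5]
isub      -> [0]
bipush 9  -> [0, 9]
isub      -> [-9]
dup       -> [-9, -9]
idiv      -> [1]
bipush -5 -> [1, -5]
dup       -> [1, -5, -5]
isub      -> [1, 0]
swap      -> [0, 1]
swap      -> [1, 0]
pop       -> [1]
pop       -> []
bipush -7 -> [-7]
bipush 11 -> [-7, 11]
imul      -> [-77]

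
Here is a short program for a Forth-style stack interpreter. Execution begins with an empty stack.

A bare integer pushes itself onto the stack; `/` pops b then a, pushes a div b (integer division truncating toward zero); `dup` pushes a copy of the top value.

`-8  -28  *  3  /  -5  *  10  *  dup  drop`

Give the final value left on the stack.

-8   : [-8]
-28  : [-8, -28]
*    : [224]
3    : [224, 3]
/    : [74]
-5   : [74, -5]
*    : [-370]
10   : [-370, 10]
*    : [-3700]
dup  : [-3700, -3700]
drop : [-3700]

-3700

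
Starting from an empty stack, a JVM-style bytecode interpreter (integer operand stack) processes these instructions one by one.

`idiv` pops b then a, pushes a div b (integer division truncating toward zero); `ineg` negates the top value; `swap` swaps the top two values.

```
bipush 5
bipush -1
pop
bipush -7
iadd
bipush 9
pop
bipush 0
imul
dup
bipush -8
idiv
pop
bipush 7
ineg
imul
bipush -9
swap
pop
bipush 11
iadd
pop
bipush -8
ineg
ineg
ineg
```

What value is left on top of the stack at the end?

bipush 5  : [5]
bipush -1 : [5, -1]
pop       : [5]
bipush -7 : [5, -7]
iadd      : [-2]
bipush 9  : [-2, 9]
pop       : [-2]
bipush 0  : [-2, 0]
imul      : [0]
dup       : [0, 0]
bipush -8 : [0, 0, -8]
idiv      : [0, 0]
pop       : [0]
bipush 7  : [0, 7]
ineg      : [0, -7]
imul      : [0]
bipush -9 : [0, -9]
swap      : [-9, 0]
pop       : [-9]
bipush 11 : [-9, 11]
iadd      : [2]
pop       : []
bipush -8 : [-8]
ineg      : [8]
ineg      : [-8]
ineg      : [8]

8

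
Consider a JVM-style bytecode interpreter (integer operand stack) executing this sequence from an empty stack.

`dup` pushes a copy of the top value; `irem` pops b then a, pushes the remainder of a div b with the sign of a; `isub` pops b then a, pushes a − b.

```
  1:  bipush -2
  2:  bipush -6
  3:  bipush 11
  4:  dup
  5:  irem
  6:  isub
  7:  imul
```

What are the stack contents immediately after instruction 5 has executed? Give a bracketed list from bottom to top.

bipush -2 : -2
bipush -6 : -2 -6
bipush 11 : -2 -6 11
dup       : -2 -6 11 11
irem      : -2 -6 0

[-2, -6, 0]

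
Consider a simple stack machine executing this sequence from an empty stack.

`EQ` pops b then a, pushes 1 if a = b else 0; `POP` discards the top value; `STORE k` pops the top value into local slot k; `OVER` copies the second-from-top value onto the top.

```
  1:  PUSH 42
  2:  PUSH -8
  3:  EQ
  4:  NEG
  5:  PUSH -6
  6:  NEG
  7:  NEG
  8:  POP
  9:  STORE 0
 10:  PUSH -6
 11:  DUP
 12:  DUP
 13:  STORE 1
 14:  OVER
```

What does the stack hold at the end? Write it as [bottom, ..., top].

[-6, -6, -6]

PUSH 42  42
PUSH -8  42 -8
EQ       0
NEG      0
PUSH -6  0 -6
NEG      0 6
NEG      0 -6
POP      0
STORE 0  (empty)
PUSH -6  -6
DUP      -6 -6
DUP      -6 -6 -6
STORE 1  -6 -6
OVER     -6 -6 -6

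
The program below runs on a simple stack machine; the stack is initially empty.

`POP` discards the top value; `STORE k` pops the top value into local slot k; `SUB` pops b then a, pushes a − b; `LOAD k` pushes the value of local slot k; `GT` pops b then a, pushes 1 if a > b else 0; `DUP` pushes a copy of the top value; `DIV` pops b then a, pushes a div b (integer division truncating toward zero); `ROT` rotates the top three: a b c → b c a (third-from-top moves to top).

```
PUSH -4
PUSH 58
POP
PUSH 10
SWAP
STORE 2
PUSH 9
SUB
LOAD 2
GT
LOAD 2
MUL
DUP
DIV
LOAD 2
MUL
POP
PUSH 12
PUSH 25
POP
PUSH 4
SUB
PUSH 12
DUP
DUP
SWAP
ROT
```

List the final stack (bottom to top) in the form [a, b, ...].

[8, 12, 12, 12]

PUSH -4 -> [-4]
PUSH 58 -> [-4, 58]
POP     -> [-4]
PUSH 10 -> [-4, 10]
SWAP    -> [10, -4]
STORE 2 -> [10]
PUSH 9  -> [10, 9]
SUB     -> [1]
LOAD 2  -> [1, -4]
GT      -> [1]
LOAD 2  -> [1, -4]
MUL     -> [-4]
DUP     -> [-4, -4]
DIV     -> [1]
LOAD 2  -> [1, -4]
MUL     -> [-4]
POP     -> []
PUSH 12 -> [12]
PUSH 25 -> [12, 25]
POP     -> [12]
PUSH 4  -> [12, 4]
SUB     -> [8]
PUSH 12 -> [8, 12]
DUP     -> [8, 12, 12]
DUP     -> [8, 12, 12, 12]
SWAP    -> [8, 12, 12, 12]
ROT     -> [8, 12, 12, 12]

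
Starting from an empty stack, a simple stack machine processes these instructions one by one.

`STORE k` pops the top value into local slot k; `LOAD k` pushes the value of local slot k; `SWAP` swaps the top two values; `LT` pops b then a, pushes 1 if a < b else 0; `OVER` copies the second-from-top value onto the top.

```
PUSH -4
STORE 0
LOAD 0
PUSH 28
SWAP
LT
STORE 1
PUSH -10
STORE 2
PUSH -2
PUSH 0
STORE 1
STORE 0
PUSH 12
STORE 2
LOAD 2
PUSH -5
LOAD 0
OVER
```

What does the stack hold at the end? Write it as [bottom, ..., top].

[12, -5, -2, -5]

PUSH -4  -> -4
STORE 0  -> (empty)
LOAD 0   -> -4
PUSH 28  -> -4 28
SWAP     -> 28 -4
LT       -> 0
STORE 1  -> (empty)
PUSH -10 -> -10
STORE 2  -> (empty)
PUSH -2  -> -2
PUSH 0   -> -2 0
STORE 1  -> -2
STORE 0  -> (empty)
PUSH 12  -> 12
STORE 2  -> (empty)
LOAD 2   -> 12
PUSH -5  -> 12 -5
LOAD 0   -> 12 -5 -2
OVER     -> 12 -5 -2 -5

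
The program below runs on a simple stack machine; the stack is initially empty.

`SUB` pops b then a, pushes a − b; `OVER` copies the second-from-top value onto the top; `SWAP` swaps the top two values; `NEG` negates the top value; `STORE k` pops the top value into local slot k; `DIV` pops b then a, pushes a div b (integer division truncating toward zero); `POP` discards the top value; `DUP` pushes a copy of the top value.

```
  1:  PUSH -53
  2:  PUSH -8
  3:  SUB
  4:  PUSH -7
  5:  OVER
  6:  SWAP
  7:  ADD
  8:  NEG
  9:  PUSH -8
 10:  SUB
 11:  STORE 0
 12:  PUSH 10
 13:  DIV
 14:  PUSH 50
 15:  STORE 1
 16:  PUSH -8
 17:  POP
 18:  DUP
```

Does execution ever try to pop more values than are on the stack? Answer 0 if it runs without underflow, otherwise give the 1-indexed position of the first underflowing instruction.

PUSH -53  -53
PUSH -8   -53 -8
SUB       -45
PUSH -7   -45 -7
OVER      -45 -7 -45
SWAP      -45 -45 -7
ADD       -45 -52
NEG       -45 52
PUSH -8   -45 52 -8
SUB       -45 60
STORE 0   -45
PUSH 10   -45 10
DIV       -4
PUSH 50   -4 50
STORE 1   -4
PUSH -8   -4 -8
POP       -4
DUP       -4 -4

0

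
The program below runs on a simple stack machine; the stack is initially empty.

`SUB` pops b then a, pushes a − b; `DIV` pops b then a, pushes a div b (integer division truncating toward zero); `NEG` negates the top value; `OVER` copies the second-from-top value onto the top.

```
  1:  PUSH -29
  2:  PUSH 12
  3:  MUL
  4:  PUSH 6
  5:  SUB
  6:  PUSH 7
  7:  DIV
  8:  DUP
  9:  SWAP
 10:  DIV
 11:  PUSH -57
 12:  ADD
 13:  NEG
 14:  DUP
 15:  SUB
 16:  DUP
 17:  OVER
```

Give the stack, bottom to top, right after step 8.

[-50, -50]

PUSH -29 : [-29]
PUSH 12  : [-29, 12]
MUL      : [-348]
PUSH 6   : [-348, 6]
SUB      : [-354]
PUSH 7   : [-354, 7]
DIV      : [-50]
DUP      : [-50, -50]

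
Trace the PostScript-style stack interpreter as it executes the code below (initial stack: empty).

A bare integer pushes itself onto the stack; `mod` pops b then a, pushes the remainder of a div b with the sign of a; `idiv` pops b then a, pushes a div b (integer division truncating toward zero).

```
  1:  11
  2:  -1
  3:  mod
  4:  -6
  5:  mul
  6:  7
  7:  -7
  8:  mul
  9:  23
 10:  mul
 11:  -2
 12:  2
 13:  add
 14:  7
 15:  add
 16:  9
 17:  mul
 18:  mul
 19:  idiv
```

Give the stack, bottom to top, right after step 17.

11  → 11
-1  → 11 -1
mod → 0
-6  → 0 -6
mul → 0
7   → 0 7
-7  → 0 7 -7
mul → 0 -49
23  → 0 -49 23
mul → 0 -1127
-2  → 0 -1127 -2
2   → 0 -1127 -2 2
add → 0 -1127 0
7   → 0 -1127 0 7
add → 0 -1127 7
9   → 0 -1127 7 9
mul → 0 -1127 63

[0, -1127, 63]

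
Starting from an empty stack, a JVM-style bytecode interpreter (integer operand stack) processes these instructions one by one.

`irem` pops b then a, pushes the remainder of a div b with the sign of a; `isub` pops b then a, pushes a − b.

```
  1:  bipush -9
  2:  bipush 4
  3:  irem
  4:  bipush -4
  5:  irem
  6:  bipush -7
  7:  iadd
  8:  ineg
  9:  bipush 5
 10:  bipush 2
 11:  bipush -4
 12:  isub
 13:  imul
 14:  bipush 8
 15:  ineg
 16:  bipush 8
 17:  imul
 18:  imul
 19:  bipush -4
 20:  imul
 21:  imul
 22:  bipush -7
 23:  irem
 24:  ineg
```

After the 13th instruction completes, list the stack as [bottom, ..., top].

[8, 30]

bipush -9 → -9
bipush 4  → -9 4
irem      → -1
bipush -4 → -1 -4
irem      → -1
bipush -7 → -1 -7
iadd      → -8
ineg      → 8
bipush 5  → 8 5
bipush 2  → 8 5 2
bipush -4 → 8 5 2 -4
isub      → 8 5 6
imul      → 8 30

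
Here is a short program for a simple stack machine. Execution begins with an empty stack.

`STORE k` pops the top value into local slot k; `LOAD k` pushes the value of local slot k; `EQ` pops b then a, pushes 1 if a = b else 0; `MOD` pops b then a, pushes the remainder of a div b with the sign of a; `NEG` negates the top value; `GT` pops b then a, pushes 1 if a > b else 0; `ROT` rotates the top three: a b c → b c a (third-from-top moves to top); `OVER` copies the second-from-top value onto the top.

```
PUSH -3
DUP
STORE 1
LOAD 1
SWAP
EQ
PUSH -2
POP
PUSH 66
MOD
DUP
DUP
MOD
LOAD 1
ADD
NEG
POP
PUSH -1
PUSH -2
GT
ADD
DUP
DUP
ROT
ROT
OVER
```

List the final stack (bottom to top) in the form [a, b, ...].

PUSH -3 → -3
DUP     → -3 -3
STORE 1 → -3
LOAD 1  → -3 -3
SWAP    → -3 -3
EQ      → 1
PUSH -2 → 1 -2
POP     → 1
PUSH 66 → 1 66
MOD     → 1
DUP     → 1 1
DUP     → 1 1 1
MOD     → 1 0
LOAD 1  → 1 0 -3
ADD     → 1 -3
NEG     → 1 3
POP     → 1
PUSH -1 → 1 -1
PUSH -2 → 1 -1 -2
GT      → 1 1
ADD     → 2
DUP     → 2 2
DUP     → 2 2 2
ROT     → 2 2 2
ROT     → 2 2 2
OVER    → 2 2 2 2

[2, 2, 2, 2]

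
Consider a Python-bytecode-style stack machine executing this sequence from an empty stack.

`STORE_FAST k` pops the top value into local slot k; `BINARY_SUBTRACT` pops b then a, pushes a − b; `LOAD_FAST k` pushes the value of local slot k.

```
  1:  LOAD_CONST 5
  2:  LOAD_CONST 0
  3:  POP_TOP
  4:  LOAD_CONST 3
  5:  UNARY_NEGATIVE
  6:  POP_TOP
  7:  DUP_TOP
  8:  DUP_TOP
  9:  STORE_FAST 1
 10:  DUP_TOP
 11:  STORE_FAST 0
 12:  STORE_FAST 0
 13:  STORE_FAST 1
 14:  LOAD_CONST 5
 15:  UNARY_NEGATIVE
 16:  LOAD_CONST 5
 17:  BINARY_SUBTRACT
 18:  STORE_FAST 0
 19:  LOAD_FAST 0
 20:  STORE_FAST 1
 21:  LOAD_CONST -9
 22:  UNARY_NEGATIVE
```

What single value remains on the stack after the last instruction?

LOAD_CONST 5    → 5
LOAD_CONST 0    → 5 0
POP_TOP         → 5
LOAD_CONST 3    → 5 3
UNARY_NEGATIVE  → 5 -3
POP_TOP         → 5
DUP_TOP         → 5 5
DUP_TOP         → 5 5 5
STORE_FAST 1    → 5 5
DUP_TOP         → 5 5 5
STORE_FAST 0    → 5 5
STORE_FAST 0    → 5
STORE_FAST 1    → (empty)
LOAD_CONST 5    → 5
UNARY_NEGATIVE  → -5
LOAD_CONST 5    → -5 5
BINARY_SUBTRACT → -10
STORE_FAST 0    → (empty)
LOAD_FAST 0     → -10
STORE_FAST 1    → (empty)
LOAD_CONST -9   → -9
UNARY_NEGATIVE  → 9

9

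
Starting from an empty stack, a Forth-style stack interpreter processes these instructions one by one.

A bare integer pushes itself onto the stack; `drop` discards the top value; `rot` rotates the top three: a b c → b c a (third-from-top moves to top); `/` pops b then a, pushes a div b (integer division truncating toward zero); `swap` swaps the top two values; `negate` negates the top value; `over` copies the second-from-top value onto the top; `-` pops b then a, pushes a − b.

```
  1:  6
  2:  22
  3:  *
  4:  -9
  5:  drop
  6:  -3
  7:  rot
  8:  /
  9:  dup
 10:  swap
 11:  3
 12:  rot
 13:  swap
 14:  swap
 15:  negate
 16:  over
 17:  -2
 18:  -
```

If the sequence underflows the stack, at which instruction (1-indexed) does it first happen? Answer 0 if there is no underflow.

7

6    → 6
22   → 6 22
*    → 132
-9   → 132 -9
drop → 132
-3   → 132 -3
rot  — needs 3 operands, stack has 2 → underflow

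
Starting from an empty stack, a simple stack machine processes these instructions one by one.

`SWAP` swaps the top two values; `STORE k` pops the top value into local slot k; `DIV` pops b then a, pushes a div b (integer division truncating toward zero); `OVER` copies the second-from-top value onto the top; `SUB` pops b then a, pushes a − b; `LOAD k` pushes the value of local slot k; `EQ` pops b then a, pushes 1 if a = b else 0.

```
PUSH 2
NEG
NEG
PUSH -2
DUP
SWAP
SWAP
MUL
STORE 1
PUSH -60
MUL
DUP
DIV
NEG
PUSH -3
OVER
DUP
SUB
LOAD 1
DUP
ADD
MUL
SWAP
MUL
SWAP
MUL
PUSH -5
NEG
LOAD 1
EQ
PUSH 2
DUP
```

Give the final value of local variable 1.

4

PUSH 2   -> 2
NEG      -> -2
NEG      -> 2
PUSH -2  -> 2 -2
DUP      -> 2 -2 -2
SWAP     -> 2 -2 -2
SWAP     -> 2 -2 -2
MUL      -> 2 4
STORE 1  -> 2
PUSH -60 -> 2 -60
MUL      -> -120
DUP      -> -120 -120
DIV      -> 1
NEG      -> -1
PUSH -3  -> -1 -3
OVER     -> -1 -3 -1
DUP      -> -1 -3 -1 -1
SUB      -> -1 -3 0
LOAD 1   -> -1 -3 0 4
DUP      -> -1 -3 0 4 4
ADD      -> -1 -3 0 8
MUL      -> -1 -3 0
SWAP     -> -1 0 -3
MUL      -> -1 0
SWAP     -> 0 -1
MUL      -> 0
PUSH -5  -> 0 -5
NEG      -> 0 5
LOAD 1   -> 0 5 4
EQ       -> 0 0
PUSH 2   -> 0 0 2
DUP      -> 0 0 2 2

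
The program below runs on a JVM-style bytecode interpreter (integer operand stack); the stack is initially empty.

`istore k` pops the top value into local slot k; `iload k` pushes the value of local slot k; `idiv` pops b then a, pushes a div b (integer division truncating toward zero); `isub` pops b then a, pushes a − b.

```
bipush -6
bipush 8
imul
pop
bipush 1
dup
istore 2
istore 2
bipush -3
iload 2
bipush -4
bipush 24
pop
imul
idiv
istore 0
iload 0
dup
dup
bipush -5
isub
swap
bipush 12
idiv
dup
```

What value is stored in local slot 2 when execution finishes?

bipush -6 -> -6
bipush 8  -> -6 8
imul      -> -48
pop       -> (empty)
bipush 1  -> 1
dup       -> 1 1
istore 2  -> 1
istore 2  -> (empty)
bipush -3 -> -3
iload 2   -> -3 1
bipush -4 -> -3 1 -4
bipush 24 -> -3 1 -4 24
pop       -> -3 1 -4
imul      -> -3 -4
idiv      -> 0
istore 0  -> (empty)
iload 0   -> 0
dup       -> 0 0
dup       -> 0 0 0
bipush -5 -> 0 0 0 -5
isub      -> 0 0 5
swap      -> 0 5 0
bipush 12 -> 0 5 0 12
idiv      -> 0 5 0
dup       -> 0 5 0 0

1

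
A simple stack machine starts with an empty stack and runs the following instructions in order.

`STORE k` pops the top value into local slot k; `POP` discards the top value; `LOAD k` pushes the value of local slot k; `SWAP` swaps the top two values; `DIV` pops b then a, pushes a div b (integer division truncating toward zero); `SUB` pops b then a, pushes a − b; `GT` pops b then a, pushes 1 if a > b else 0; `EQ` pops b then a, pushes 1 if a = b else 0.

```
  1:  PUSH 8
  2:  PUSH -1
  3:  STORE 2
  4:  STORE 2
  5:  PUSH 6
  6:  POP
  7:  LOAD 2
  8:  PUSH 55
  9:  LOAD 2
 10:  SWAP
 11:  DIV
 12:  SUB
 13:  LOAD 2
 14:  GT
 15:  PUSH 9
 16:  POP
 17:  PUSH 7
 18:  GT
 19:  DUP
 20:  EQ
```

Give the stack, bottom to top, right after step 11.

[8, 0]

PUSH 8  → 8
PUSH -1 → 8 -1
STORE 2 → 8
STORE 2 → (empty)
PUSH 6  → 6
POP     → (empty)
LOAD 2  → 8
PUSH 55 → 8 55
LOAD 2  → 8 55 8
SWAP    → 8 8 55
DIV     → 8 0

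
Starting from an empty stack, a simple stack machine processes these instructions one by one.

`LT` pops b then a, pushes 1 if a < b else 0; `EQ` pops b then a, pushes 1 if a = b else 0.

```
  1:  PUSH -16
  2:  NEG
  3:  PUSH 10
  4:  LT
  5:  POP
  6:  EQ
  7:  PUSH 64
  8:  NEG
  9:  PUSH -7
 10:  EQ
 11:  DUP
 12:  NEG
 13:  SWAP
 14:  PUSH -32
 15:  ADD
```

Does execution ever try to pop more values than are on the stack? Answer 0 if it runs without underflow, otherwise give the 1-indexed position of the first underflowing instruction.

PUSH -16 -> [-16]
NEG      -> [16]
PUSH 10  -> [16, 10]
LT       -> [0]
POP      -> []
EQ  — needs 2 operands, stack has 0 → underflow

6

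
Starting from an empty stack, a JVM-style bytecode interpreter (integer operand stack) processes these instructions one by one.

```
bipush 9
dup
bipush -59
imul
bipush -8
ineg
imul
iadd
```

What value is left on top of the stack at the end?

-4239

bipush 9    9
dup         9 9
bipush -59  9 9 -59
imul        9 -531
bipush -8   9 -531 -8
ineg        9 -531 8
imul        9 -4248
iadd        -4239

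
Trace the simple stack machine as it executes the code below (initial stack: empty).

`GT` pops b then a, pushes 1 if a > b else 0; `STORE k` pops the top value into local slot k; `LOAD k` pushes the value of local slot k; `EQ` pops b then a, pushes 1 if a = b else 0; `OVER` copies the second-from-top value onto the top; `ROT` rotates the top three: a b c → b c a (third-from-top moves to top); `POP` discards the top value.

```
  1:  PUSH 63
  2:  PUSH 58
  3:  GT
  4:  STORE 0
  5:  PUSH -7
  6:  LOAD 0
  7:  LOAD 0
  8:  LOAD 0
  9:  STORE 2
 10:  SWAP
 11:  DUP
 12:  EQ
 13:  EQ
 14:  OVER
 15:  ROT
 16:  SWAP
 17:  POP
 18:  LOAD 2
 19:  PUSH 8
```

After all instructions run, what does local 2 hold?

1

PUSH 63 -> [63]
PUSH 58 -> [63, 58]
GT      -> [1]
STORE 0 -> []
PUSH -7 -> [-7]
LOAD 0  -> [-7, 1]
LOAD 0  -> [-7, 1, 1]
LOAD 0  -> [-7, 1, 1, 1]
STORE 2 -> [-7, 1, 1]
SWAP    -> [-7, 1, 1]
DUP     -> [-7, 1, 1, 1]
EQ      -> [-7, 1, 1]
EQ      -> [-7, 1]
OVER    -> [-7, 1, -7]
ROT     -> [1, -7, -7]
SWAP    -> [1, -7, -7]
POP     -> [1, -7]
LOAD 2  -> [1, -7, 1]
PUSH 8  -> [1, -7, 1, 8]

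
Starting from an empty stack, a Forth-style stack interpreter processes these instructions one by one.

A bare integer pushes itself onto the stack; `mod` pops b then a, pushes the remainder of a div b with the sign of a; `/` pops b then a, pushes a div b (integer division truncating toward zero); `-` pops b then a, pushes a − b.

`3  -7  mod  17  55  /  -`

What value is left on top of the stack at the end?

3

3   : 3
-7  : 3 -7
mod : 3
17  : 3 17
55  : 3 17 55
/   : 3 0
-   : 3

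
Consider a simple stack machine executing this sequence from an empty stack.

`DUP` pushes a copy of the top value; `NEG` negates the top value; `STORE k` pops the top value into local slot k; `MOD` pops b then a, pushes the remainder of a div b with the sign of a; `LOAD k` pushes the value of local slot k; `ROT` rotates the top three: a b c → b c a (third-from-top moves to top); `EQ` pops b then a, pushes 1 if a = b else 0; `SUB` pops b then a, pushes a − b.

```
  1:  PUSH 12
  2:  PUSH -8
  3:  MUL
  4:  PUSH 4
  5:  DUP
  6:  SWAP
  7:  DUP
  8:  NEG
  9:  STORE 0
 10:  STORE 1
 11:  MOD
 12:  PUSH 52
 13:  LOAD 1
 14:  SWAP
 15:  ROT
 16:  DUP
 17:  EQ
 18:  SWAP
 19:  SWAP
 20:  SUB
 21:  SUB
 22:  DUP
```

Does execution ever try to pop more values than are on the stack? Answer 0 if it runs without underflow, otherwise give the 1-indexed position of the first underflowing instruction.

0

PUSH 12 : [12]
PUSH -8 : [12, -8]
MUL     : [-96]
PUSH 4  : [-96, 4]
DUP     : [-96, 4, 4]
SWAP    : [-96, 4, 4]
DUP     : [-96, 4, 4, 4]
NEG     : [-96, 4, 4, -4]
STORE 0 : [-96, 4, 4]
STORE 1 : [-96, 4]
MOD     : [0]
PUSH 52 : [0, 52]
LOAD 1  : [0, 52, 4]
SWAP    : [0, 4, 52]
ROT     : [4, 52, 0]
DUP     : [4, 52, 0, 0]
EQ      : [4, 52, 1]
SWAP    : [4, 1, 52]
SWAP    : [4, 52, 1]
SUB     : [4, 51]
SUB     : [-47]
DUP     : [-47, -47]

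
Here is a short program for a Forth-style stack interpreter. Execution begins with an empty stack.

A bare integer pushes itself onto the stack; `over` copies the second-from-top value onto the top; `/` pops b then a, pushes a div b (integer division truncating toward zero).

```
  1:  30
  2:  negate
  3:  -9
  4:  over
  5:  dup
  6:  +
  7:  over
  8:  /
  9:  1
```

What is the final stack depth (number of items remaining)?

30      [30]
negate  [-30]
-9      [-30, -9]
over    [-30, -9, -30]
dup     [-30, -9, -30, -30]
+       [-30, -9, -60]
over    [-30, -9, -60, -9]
/       [-30, -9, 6]
1       [-30, -9, 6, 1]

4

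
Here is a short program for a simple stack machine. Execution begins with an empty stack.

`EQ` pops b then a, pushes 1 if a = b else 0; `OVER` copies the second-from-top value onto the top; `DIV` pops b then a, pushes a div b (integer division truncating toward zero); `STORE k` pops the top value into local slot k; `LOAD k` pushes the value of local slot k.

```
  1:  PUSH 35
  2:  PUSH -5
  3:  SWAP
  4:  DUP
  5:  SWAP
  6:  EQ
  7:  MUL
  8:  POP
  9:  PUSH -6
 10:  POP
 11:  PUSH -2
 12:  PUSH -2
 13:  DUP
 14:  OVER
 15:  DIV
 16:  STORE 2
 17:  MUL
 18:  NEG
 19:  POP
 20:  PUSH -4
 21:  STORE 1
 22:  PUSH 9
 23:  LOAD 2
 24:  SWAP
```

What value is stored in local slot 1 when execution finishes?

-4

PUSH 35 : 35
PUSH -5 : 35 -5
SWAP    : -5 35
DUP     : -5 35 35
SWAP    : -5 35 35
EQ      : -5 1
MUL     : -5
POP     : (empty)
PUSH -6 : -6
POP     : (empty)
PUSH -2 : -2
PUSH -2 : -2 -2
DUP     : -2 -2 -2
OVER    : -2 -2 -2 -2
DIV     : -2 -2 1
STORE 2 : -2 -2
MUL     : 4
NEG     : -4
POP     : (empty)
PUSH -4 : -4
STORE 1 : (empty)
PUSH 9  : 9
LOAD 2  : 9 1
SWAP    : 1 9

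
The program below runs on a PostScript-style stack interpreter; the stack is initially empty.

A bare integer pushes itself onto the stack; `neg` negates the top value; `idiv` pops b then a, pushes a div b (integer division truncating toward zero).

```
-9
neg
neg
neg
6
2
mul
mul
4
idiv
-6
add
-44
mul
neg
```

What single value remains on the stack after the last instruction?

924

-9   → [-9]
neg  → [9]
neg  → [-9]
neg  → [9]
6    → [9, 6]
2    → [9, 6, 2]
mul  → [9, 12]
mul  → [108]
4    → [108, 4]
idiv → [27]
-6   → [27, -6]
add  → [21]
-44  → [21, -44]
mul  → [-924]
neg  → [924]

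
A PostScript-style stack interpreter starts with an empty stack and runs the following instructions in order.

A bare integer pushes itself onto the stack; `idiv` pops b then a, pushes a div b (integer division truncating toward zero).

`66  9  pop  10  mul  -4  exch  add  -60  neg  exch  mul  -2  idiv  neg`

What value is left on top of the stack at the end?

66    [66]
9     [66, 9]
pop   [66]
10    [66, 10]
mul   [660]
-4    [660, -4]
exch  [-4, 660]
add   [656]
-60   [656, -60]
neg   [656, 60]
exch  [60, 656]
mul   [39360]
-2    [39360, -2]
idiv  [-19680]
neg   [19680]

19680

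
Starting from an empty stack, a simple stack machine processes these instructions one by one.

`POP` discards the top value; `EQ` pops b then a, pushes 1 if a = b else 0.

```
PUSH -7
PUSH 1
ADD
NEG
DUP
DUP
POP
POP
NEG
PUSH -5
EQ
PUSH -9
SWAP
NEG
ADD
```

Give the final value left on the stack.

-9

PUSH -7 -> [-7]
PUSH 1  -> [-7, 1]
ADD     -> [-6]
NEG     -> [6]
DUP     -> [6, 6]
DUP     -> [6, 6, 6]
POP     -> [6, 6]
POP     -> [6]
NEG     -> [-6]
PUSH -5 -> [-6, -5]
EQ      -> [0]
PUSH -9 -> [0, -9]
SWAP    -> [-9, 0]
NEG     -> [-9, 0]
ADD     -> [-9]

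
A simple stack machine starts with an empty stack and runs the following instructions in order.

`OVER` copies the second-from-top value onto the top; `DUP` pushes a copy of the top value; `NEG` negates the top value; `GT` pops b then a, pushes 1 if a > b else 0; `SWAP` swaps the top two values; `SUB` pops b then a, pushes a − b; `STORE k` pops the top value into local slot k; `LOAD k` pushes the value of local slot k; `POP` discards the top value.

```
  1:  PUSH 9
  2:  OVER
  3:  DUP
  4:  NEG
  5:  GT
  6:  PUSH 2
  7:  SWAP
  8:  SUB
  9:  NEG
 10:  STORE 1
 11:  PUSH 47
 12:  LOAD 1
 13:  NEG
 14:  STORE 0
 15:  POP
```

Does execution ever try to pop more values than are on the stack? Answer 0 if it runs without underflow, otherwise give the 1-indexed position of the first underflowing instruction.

PUSH 9 -> [9]
OVER  — needs 2 operands, stack has 1 → underflow

2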